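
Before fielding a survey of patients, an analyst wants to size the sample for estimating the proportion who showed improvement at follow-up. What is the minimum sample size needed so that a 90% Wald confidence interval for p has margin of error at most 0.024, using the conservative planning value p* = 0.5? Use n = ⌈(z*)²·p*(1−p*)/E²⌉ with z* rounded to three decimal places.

n = 1175

The 90% critical value is z* = 1.645.
p*(1−p*) = 0.2500.
(z*)²·p*(1−p*)/E² = 2.706025·0.2500/0.000576 = 1174.490.
Rounding up, n = 1175.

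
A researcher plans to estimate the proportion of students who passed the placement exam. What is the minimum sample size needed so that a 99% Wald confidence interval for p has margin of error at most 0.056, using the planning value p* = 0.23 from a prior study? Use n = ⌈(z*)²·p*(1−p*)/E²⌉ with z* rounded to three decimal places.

n = 375

z* = 2.576 at the 99% level.
p*(1−p*) = 0.1771.
Required n before rounding: 6.635776 × 0.1771 / 0.056² = 374.744.
⌈374.744⌉ = 375.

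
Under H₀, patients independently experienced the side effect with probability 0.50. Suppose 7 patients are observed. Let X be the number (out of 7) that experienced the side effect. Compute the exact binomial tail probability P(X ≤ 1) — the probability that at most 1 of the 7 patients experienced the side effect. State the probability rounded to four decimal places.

P = 0.0625

X is binomial with n = 7 and p = 0.50.
P(X ≤ 1) = C(7,0)·0.50^0·0.50^7 + C(7,1)·0.50^1·0.50^6.
= 0.007812 + 0.054688 = 0.0625.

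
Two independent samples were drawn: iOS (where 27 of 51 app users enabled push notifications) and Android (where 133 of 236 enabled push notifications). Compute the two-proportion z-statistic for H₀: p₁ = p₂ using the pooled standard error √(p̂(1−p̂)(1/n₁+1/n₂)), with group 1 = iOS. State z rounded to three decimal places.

z = -0.445

p̂₁ = 27/51 = 0.52941, p̂₂ = 133/236 = 0.56356.
Pooled p̂ = (27+133)/(51+236) = 160/287 = 0.55749.
Pooled SE = √[0.2466948·0.02384513] ≈ 0.076697.
z = -0.03415/0.076697 = -0.445.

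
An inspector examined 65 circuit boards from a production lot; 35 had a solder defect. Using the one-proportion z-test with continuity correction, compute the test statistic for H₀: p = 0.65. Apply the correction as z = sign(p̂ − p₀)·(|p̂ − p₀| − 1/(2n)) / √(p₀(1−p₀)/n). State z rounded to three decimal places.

z = -1.755

p̂ = 35/65 = 0.53846. p̂ − p₀ = -0.111538.
Continuity correction 1/(2n) = 1/130 = 0.007692.
Corrected numerator: |-0.111538| − 0.007692 = 0.103846.
Null standard error: √(0.65·0.35/65) = √0.003500000 = 0.059161.
z = −0.103846/0.059161 = -1.755.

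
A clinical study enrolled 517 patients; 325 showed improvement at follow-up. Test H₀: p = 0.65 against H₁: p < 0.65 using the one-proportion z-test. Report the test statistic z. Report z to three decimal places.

z = -1.019

p̂ = 325/517 = 0.62863.
Null standard error: √(0.65·0.35/517) = √0.000440039 = 0.020977.
Test statistic: z = -0.02137/0.020977 = -1.019.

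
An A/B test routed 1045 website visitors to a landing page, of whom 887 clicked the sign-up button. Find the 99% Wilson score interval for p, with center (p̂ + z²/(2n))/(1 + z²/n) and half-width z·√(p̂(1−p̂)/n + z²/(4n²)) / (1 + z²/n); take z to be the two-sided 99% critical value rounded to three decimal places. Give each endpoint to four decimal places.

(0.8181, 0.8751)

p̂ = 887/1045 = 0.84880; z = 2.576, so z² = 6.635776.
Denominator 1 + z²/n = 1 + 6.635776/1045 = 1.006350.
Center = (0.84880 + 0.003175)/1.006350 = 0.84660.
Radicand: p̂(1−p̂)/n + z²/(4n²) = 0.000122809 + 0.000001519 = 0.000124328.
Half-width = 2.576·√0.000124328/1.006350 = 0.02854.
Interval: 0.84660 ± 0.02854 → (0.8181, 0.8751).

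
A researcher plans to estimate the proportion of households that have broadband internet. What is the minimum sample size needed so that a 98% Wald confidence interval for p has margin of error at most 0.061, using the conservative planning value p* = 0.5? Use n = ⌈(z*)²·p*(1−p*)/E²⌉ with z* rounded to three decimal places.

For 98% confidence, z* = 2.326.
p*(1−p*) = 0.50·0.50 = 0.2500.
Required n before rounding: 5.410276 × 0.2500 / 0.061² = 363.496.
Rounding up, n = 364.

n = 364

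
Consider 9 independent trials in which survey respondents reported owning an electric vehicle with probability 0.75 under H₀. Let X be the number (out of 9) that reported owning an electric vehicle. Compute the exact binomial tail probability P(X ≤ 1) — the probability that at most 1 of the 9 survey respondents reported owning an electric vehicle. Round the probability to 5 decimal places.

P = 0.00011

X is binomial with n = 9 and p = 0.75.
P(X ≤ 1) = C(9,0)·0.75^0·0.25^9 + C(9,1)·0.75^1·0.25^8.
= 0.000004 + 0.000103 = 0.00011.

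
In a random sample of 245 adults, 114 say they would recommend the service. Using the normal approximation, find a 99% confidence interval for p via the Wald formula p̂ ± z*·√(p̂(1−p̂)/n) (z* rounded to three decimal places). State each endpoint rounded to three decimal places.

With x = 114 successes in n = 245, p̂ = 0.46531.
SE = √(p̂(1−p̂)/n) = √(0.248796/245) = 0.031867.
The 99% critical value is z* = 2.576.
Margin of error: 2.576 × 0.031867 = 0.08209.
Interval: 0.46531 ± 0.08209 → (0.383, 0.547).

(0.383, 0.547)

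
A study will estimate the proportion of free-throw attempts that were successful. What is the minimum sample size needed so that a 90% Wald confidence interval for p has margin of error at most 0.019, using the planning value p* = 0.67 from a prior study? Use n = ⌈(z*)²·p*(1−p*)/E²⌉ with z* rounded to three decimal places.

z* = 1.645 at the 90% level.
p*(1−p*) = 0.2211.
Required n before rounding: 2.706025 × 0.2211 / 0.019² = 1657.347.
⌈1657.347⌉ = 1658.

n = 1658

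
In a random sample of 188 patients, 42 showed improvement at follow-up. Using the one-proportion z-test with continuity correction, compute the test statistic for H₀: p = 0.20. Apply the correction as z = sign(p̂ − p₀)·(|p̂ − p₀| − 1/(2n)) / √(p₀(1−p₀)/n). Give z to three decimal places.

z = 0.711

The sample proportion is 42/188 = 0.22340. p̂ − p₀ = 0.023404.
1/(2n) = 0.002660.
Corrected numerator: |0.023404| − 0.002660 = 0.020744.
Under H₀, SE = √(p₀(1−p₀)/n) = √(0.20·0.80/188) = √0.000851064 = 0.029173.
z = (+)0.020744/0.029173 = 0.711.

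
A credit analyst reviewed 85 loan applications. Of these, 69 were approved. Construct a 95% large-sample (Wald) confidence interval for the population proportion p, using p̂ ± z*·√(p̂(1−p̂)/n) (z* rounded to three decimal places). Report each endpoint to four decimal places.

(0.7287, 0.8949)

With x = 69 successes in n = 85, p̂ = 0.81176.
SE(p̂) = √(0.81176·0.18824/85) = 0.042399.
The 95% critical value is z* = 1.960.
Margin of error: 1.960 × 0.042399 = 0.08310.
CI: 0.81176 ± 0.08310 = (0.7287, 0.8949).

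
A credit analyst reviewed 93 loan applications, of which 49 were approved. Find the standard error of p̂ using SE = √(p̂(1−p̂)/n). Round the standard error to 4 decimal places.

SE = 0.0518

Sample proportion p̂ = 49/93 = 0.52688.
p̂(1−p̂) = 0.52688·0.47312 = 0.249277.
Dividing by n and taking the root: √0.002680398 = 0.0518.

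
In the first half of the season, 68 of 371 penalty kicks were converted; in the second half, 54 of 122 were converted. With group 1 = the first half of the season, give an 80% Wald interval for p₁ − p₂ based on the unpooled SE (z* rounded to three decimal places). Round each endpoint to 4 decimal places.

(-0.3225, -0.1962)

p̂₁ = 0.18329, p̂₂ = 0.44262, so the observed difference is -0.25933.
Unpooled SE = √(p̂₁(1−p̂₁)/n₁ + p̂₂(1−p̂₂)/n₂) = √(0.000403487 + 0.002022196) = 0.049251.
For 80% confidence, z* = 1.282. Margin of error = 0.06314.
CI: -0.25933 ± 0.06314 = (-0.3225, -0.1962).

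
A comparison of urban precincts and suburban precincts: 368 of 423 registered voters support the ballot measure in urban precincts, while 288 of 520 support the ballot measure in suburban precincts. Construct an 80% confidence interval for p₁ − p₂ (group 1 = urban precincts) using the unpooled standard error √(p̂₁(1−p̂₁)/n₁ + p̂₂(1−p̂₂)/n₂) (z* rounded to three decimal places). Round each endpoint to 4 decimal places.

(0.2812, 0.3511)

p̂₁ = 368/423 = 0.86998, p̂₂ = 288/520 = 0.55385; p̂₁ − p̂₂ = 0.31613.
Unpooled SE = √(p̂₁(1−p̂₁)/n₁ + p̂₂(1−p̂₂)/n₂) = √(0.000267417 + 0.000475193) = 0.027251.
For 80% confidence, z* = 1.282. Margin = 1.282·0.027251 = 0.03494.
Interval: 0.31613 ± 0.03494 → (0.2812, 0.3511).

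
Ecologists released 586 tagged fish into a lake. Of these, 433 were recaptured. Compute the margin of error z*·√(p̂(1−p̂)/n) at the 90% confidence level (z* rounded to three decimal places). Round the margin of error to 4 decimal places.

ME = 0.0298

The sample proportion is 433/586 = 0.73891.
SE = √(p̂(1−p̂)/n) = √(0.192923/586) = 0.018144.
z* = 1.645 at the 90% level.
ME = 1.645·0.018144 = 0.0298.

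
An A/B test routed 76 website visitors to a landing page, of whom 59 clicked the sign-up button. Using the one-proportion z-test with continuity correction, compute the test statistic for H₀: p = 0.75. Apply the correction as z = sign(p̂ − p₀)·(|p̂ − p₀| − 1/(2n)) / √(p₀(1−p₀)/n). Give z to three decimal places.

z = 0.397

Sample proportion p̂ = 59/76 = 0.77632. p̂ − p₀ = 0.026316.
1/(2n) = 0.006579.
Corrected numerator: |0.026316| − 0.006579 = 0.019737.
Under H₀, SE = √(p₀(1−p₀)/n) = √(0.75·0.25/76) = √0.002467105 = 0.049670.
z = +0.019737/0.049670 = 0.397.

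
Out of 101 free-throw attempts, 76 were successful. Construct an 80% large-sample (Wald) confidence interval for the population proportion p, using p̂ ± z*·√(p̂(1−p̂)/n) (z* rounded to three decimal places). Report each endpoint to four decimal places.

(0.6974, 0.8075)

With x = 76 successes in n = 101, p̂ = 0.75248.
SE(p̂) = √(0.75248·0.24752/101) = 0.042943.
For 80% confidence, z* = 1.282.
Margin = 1.282·0.042943 = 0.05505.
So the interval runs from 0.6974 to 0.8075.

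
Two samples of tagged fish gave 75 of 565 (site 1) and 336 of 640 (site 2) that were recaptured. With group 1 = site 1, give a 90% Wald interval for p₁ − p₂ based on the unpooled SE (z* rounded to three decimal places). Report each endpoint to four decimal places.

(-0.4323, -0.3522)

p̂₁ = 0.13274, p̂₂ = 0.52500, so the observed difference is -0.39226.
SE = √(0.000203757 + 0.000389648) = √0.000593405 = 0.024360.
The 90% critical value is z* = 1.645. Margin of error = 0.04007.
Interval: -0.39226 ± 0.04007 → (-0.4323, -0.3522).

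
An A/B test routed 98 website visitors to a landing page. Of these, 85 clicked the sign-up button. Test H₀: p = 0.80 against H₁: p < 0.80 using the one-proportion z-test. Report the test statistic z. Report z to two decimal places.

z = 1.67

With x = 85 successes in n = 98, p̂ = 0.86735.
Under H₀, SE = √(p₀(1−p₀)/n) = √(0.80·0.20/98) = √0.001632653 = 0.040406.
z = (p̂ − p₀)/SE = (0.86735 − 0.80)/0.040406 = 1.67.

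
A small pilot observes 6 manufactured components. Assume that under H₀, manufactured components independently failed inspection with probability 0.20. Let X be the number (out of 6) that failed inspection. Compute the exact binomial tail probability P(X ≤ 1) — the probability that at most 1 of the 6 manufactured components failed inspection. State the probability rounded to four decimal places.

P = 0.6554

X ~ Binomial(n=6, p=0.20).
P(X ≤ 1) = C(6,0)·0.20^0·0.80^6 + C(6,1)·0.20^1·0.80^5.
= 0.262144 + 0.393216 = 0.6554.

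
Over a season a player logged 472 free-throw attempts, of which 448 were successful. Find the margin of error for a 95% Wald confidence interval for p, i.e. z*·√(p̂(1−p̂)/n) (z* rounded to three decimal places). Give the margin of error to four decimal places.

ME = 0.0198

p̂ = 448/472 = 0.94915.
SE(p̂) = √(0.94915·0.05085/472) = 0.010112.
z* = 1.960 at the 95% level.
So ME = 0.0198.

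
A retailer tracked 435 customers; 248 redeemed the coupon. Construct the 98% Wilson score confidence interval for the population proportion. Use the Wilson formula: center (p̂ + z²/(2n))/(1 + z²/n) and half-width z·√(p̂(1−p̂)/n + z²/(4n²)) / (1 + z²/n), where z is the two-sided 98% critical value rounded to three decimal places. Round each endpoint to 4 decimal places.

Here p̂ = 248/435 = 0.57011 and z = 2.326 (z² = 5.410276).
Denominator 1 + z²/n = 1 + 5.410276/435 = 1.012437.
Adjusted center: (0.57011 + z²/(2n))/1.012437 = 0.56925.
Radicand: p̂(1−p̂)/n + z²/(4n²) = 0.000563411 + 0.000007148 = 0.000570559.
Half-width = z·√(radicand)/denom = 2.326·0.023886/1.012437 = 0.05488.
CI: 0.56925 ± 0.05488 = (0.5144, 0.6241).

(0.5144, 0.6241)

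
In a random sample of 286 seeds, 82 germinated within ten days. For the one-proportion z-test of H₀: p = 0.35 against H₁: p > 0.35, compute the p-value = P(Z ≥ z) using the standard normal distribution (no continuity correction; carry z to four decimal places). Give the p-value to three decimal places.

p-value = 0.988

With x = 82 successes in n = 286, p̂ = 0.28671.
Null standard error: √(0.35·0.65/286) = √0.000795455 = 0.028204.
Test statistic (full precision, shown to 4 dp): z = (82/286 − 0.35)/SE₀ ≈ -2.2439.
p-value = P(Z ≥ z) with z = -2.2439 → 0.988.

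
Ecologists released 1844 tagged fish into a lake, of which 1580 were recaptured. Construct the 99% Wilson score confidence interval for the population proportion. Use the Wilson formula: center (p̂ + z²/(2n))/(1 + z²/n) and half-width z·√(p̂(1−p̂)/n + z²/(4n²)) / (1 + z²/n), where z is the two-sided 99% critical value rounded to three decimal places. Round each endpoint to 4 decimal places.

(0.8345, 0.8766)

Here p̂ = 1580/1844 = 0.85683 and z = 2.576 (z² = 6.635776).
Denominator 1 + z²/n = 1 + 6.635776/1844 = 1.003599.
Adjusted center: (0.85683 + z²/(2n))/1.003599 = 0.85555.
Radicand: p̂(1−p̂)/n + z²/(4n²) = 0.000066524 + 0.000000488 = 0.000067012.
Half-width = z·√(radicand)/denom = 2.576·0.008186/1.003599 = 0.02101.
CI: 0.85555 ± 0.02101 = (0.8345, 0.8766).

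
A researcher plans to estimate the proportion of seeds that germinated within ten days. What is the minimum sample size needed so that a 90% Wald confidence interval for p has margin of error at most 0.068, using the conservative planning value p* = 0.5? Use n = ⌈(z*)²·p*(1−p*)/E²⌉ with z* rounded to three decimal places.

The 90% critical value is z* = 1.645.
p*(1−p*) = 0.2500.
Required n before rounding: 2.706025 × 0.2500 / 0.068² = 146.303.
Rounding up, n = 147.

n = 147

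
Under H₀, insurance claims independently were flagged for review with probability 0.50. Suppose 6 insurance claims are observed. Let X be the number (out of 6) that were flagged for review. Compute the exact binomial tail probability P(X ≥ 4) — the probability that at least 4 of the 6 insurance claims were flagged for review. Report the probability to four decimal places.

P = 0.3438

X is binomial with n = 6 and p = 0.50.
P(X ≥ 4) = C(6,4)·0.50^4·0.50^2 + C(6,5)·0.50^5·0.50^1 + C(6,6)·0.50^6·0.50^0.
= 0.234375 + 0.093750 + 0.015625 = 0.3438.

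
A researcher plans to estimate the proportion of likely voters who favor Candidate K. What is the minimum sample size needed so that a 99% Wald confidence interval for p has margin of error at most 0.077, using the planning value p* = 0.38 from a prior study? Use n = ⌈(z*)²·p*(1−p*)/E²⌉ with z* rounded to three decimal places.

n = 264

The 99% critical value is z* = 2.576.
p*(1−p*) = 0.2356.
(z*)²·p*(1−p*)/E² = 6.635776·0.2356/0.005929 = 263.685.
⌈263.685⌉ = 264.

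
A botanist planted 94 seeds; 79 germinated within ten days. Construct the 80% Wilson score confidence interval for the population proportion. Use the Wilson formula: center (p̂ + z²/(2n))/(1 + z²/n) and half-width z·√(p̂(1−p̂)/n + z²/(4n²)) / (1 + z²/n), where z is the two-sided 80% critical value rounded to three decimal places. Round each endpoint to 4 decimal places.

Here p̂ = 79/94 = 0.84043 and z = 1.282 (z² = 1.643524).
1 + z²/n = 1.017484.
Adjusted center: (0.84043 + z²/(2n))/1.017484 = 0.83458.
Radicand: p̂(1−p̂)/n + z²/(4n²) = 0.001426707 + 0.000046501 = 0.001473208.
Half-width = 1.282·√0.001473208/1.017484 = 0.04836.
CI: 0.83458 ± 0.04836 = (0.7862, 0.8829).

(0.7862, 0.8829)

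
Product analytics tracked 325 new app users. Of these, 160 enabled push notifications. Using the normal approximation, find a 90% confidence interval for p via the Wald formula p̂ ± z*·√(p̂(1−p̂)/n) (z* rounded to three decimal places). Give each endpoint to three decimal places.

With x = 160 successes in n = 325, p̂ = 0.49231.
SE(p̂) = √(0.49231·0.50769/325) = 0.027732.
For 90% confidence, z* = 1.645.
Margin = 1.645·0.027732 = 0.04562.
Interval: 0.49231 ± 0.04562 → (0.447, 0.538).

(0.447, 0.538)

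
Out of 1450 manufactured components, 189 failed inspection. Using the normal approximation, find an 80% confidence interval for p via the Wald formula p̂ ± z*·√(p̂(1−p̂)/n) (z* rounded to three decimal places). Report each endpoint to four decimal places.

(0.1190, 0.1417)

The sample proportion is 189/1450 = 0.13034.
Standard error of p̂: √(0.113355/1450) = √0.000078176 = 0.008842.
For 80% confidence, z* = 1.282.
Margin = 1.282·0.008842 = 0.01134.
So the interval runs from 0.1190 to 0.1417.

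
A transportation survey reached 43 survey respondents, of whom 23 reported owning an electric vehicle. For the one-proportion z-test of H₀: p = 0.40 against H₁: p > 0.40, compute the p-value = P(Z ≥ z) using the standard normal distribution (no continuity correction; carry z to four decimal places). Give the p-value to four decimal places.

p̂ = 23/43 = 0.53488.
SE₀ = √(0.40·0.60/43) = 0.074709.
z = (p̂ − p₀)/SE = (23/43 − 0.40)/0.074709 ≈ 1.8055.
From the standard normal, P(Z ≥ z) = 0.0355.

p-value = 0.0355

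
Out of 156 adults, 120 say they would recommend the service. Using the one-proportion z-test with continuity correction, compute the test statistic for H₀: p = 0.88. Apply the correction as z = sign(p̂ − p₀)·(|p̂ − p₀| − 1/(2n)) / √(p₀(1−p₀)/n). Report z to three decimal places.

z = -4.134

With x = 120 successes in n = 156, p̂ = 0.76923. p̂ − p₀ = -0.110769.
Continuity correction 1/(2n) = 1/312 = 0.003205.
Corrected numerator: |-0.110769| − 0.003205 = 0.107564.
SE₀ = √(0.88·0.12/156) = 0.026018.
z = (−)0.107564/0.026018 = -4.134.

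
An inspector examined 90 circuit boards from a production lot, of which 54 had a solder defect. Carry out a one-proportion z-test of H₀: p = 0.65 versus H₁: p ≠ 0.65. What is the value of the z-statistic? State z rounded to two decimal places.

With x = 54 successes in n = 90, p̂ = 0.60000.
Under H₀, SE = √(p₀(1−p₀)/n) = √(0.65·0.35/90) = √0.002527778 = 0.050277.
z = (p̂ − p₀)/SE = (0.60000 − 0.65)/0.050277 = -0.99.

z = -0.99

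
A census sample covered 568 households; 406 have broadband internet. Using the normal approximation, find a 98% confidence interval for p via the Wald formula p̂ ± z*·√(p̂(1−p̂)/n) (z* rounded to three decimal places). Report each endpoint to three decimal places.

(0.671, 0.759)

The sample proportion is 406/568 = 0.71479.
Standard error of p̂: √(0.203866/568) = √0.000358919 = 0.018945.
The 98% critical value is z* = 2.326.
Margin of error: 2.326 × 0.018945 = 0.04407.
So the interval runs from 0.671 to 0.759.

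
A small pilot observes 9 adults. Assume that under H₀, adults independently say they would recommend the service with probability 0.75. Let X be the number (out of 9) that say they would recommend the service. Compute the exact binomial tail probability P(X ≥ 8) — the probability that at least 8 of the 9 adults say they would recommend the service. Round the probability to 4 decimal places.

X ~ Binomial(n=9, p=0.75).
P(X ≥ 8) = C(9,8)·0.75^8·0.25^1 + C(9,9)·0.75^9·0.25^0.
= 0.225254 + 0.075085 = 0.3003.

P = 0.3003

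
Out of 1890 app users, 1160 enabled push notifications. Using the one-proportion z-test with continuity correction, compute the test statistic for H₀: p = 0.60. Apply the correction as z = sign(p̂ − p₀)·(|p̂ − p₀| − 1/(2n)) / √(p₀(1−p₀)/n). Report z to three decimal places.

The sample proportion is 1160/1890 = 0.61376. p̂ − p₀ = 0.013757.
1/(2n) = 0.000265.
Corrected numerator: |0.013757| − 0.000265 = 0.013492.
Null standard error: √(0.60·0.40/1890) = √0.000126984 = 0.011269.
z = +0.013492/0.011269 = 1.197.

z = 1.197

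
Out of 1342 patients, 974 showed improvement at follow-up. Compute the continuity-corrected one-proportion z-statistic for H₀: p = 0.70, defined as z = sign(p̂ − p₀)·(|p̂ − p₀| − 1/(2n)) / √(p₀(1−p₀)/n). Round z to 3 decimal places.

z = 2.031

Sample proportion p̂ = 974/1342 = 0.72578. p̂ − p₀ = 0.025782.
Continuity correction 1/(2n) = 1/2684 = 0.000373.
Corrected numerator: |0.025782| − 0.000373 = 0.025409.
Null standard error: √(0.70·0.30/1342) = √0.000156483 = 0.012509.
z = (+)0.025409/0.012509 = 2.031.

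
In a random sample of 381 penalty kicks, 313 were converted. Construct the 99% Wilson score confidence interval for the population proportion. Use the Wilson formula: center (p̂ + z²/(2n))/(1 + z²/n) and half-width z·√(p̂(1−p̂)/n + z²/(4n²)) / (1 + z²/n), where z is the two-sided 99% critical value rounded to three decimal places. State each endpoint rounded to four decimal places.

(0.7656, 0.8664)

Here p̂ = 313/381 = 0.82152 and z = 2.576 (z² = 6.635776).
1 + z²/n = 1.017417.
Adjusted center: (0.82152 + z²/(2n))/1.017417 = 0.81602.
Radicand: p̂(1−p̂)/n + z²/(4n²) = 0.000384838 + 0.000011428 = 0.000396266.
Half-width = 2.576·√0.000396266/1.017417 = 0.05040.
Interval: 0.81602 ± 0.05040 → (0.7656, 0.8664).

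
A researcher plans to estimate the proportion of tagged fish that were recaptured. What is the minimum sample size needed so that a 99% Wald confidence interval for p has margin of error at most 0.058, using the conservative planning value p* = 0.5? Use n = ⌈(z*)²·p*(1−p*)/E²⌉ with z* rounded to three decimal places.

n = 494

For 99% confidence, z* = 2.576.
p*(1−p*) = 0.2500.
Required n before rounding: 6.635776 × 0.2500 / 0.058² = 493.146.
Rounding up, n = 494.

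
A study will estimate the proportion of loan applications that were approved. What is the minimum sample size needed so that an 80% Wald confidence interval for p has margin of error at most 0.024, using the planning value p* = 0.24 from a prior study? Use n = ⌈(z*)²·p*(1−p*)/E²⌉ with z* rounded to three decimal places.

z* = 1.282 at the 80% level.
p*(1−p*) = 0.1824.
(z*)²·p*(1−p*)/E² = 1.643524·0.1824/0.000576 = 520.449.
Rounding up, n = 521.

n = 521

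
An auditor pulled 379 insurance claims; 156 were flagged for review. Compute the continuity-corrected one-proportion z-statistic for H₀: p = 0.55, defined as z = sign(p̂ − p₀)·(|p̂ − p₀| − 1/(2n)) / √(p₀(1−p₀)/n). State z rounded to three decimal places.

Sample proportion p̂ = 156/379 = 0.41161. p̂ − p₀ = -0.138391.
1/(2n) = 0.001319.
Corrected numerator: |-0.138391| − 0.001319 = 0.137072.
SE₀ = √(0.55·0.45/379) = 0.025555.
z = (−)0.137072/0.025555 = -5.364.

z = -5.364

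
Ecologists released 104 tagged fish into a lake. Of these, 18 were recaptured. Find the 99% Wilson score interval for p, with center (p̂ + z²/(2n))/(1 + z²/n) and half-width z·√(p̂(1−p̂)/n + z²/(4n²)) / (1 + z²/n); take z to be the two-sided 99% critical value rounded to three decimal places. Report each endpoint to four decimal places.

Here p̂ = 18/104 = 0.17308 and z = 2.576 (z² = 6.635776).
Denominator 1 + z²/n = 1 + 6.635776/104 = 1.063806.
Center = (0.17308 + 0.031903)/1.063806 = 0.19269.
Radicand: p̂(1−p̂)/n + z²/(4n²) = 0.001376166 + 0.000153379 = 0.001529545.
Half-width = 2.576·√0.001529545/1.063806 = 0.09470.
So the interval runs from 0.0980 to 0.2874.

(0.0980, 0.2874)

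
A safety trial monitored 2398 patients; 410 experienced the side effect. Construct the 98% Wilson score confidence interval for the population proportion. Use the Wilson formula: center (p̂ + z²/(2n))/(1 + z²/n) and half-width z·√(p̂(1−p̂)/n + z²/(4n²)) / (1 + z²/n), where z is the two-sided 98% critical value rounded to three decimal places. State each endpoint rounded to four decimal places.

p̂ = 410/2398 = 0.17098; z = 2.326, so z² = 5.410276.
1 + z²/n = 1.002256.
Adjusted center: (0.17098 + z²/(2n))/1.002256 = 0.17172.
Radicand: p̂(1−p̂)/n + z²/(4n²) = 0.000059109 + 0.000000235 = 0.000059344.
Half-width = z·√(radicand)/denom = 2.326·0.007704/1.002256 = 0.01788.
CI: 0.17172 ± 0.01788 = (0.1538, 0.1896).

(0.1538, 0.1896)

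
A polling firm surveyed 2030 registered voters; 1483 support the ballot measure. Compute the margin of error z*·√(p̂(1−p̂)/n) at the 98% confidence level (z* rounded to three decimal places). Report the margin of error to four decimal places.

Sample proportion p̂ = 1483/2030 = 0.73054.
SE(p̂) = √(0.73054·0.26946/2030) = 0.009847.
For 98% confidence, z* = 2.326.
ME = 2.326·0.009847 = 0.0229.

ME = 0.0229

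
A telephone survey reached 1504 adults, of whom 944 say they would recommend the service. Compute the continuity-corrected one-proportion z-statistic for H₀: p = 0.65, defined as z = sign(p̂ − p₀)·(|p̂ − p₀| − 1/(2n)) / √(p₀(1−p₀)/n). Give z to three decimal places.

z = -1.789

Sample proportion p̂ = 944/1504 = 0.62766. p̂ − p₀ = -0.022340.
1/(2n) = 0.000332.
Corrected numerator: |-0.022340| − 0.000332 = 0.022008.
Null standard error: √(0.65·0.35/1504) = √0.000151263 = 0.012299.
z = (−)0.022008/0.012299 = -1.789.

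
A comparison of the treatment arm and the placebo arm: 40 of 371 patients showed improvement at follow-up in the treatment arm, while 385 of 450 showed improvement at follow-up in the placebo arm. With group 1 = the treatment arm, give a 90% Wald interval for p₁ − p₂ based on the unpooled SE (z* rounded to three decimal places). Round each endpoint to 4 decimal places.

p̂₁ = 0.10782, p̂₂ = 0.85556, so the observed difference is -0.74774.
SE = √(0.000259278 + 0.000274623) = √0.000533901 = 0.023106.
z* = 1.645 at the 90% level. Margin = 1.645·0.023106 = 0.03801.
Interval: -0.74774 ± 0.03801 → (-0.7857, -0.7097).

(-0.7857, -0.7097)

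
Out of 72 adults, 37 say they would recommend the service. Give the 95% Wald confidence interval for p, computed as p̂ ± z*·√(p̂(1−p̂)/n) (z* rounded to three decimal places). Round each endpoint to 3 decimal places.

(0.398, 0.629)

The sample proportion is 37/72 = 0.51389.
SE = √(p̂(1−p̂)/n) = √(0.249807/72) = 0.058903.
z* = 1.960 at the 95% level.
Margin of error: 1.960 × 0.058903 = 0.11545.
Interval: 0.51389 ± 0.11545 → (0.398, 0.629).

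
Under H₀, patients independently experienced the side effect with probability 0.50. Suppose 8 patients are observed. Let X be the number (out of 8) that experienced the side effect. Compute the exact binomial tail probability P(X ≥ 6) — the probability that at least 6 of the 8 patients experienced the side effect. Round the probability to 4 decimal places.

P = 0.1445

X is binomial with n = 8 and p = 0.50.
P(X ≥ 6) = C(8,6)·0.50^6·0.50^2 + C(8,7)·0.50^7·0.50^1 + C(8,8)·0.50^8·0.50^0.
= 0.109375 + 0.031250 + 0.003906 = 0.1445.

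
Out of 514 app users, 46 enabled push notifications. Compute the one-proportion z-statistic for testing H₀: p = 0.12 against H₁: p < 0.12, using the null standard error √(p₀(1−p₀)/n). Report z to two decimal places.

z = -2.13

The sample proportion is 46/514 = 0.08949.
Under H₀, SE = √(p₀(1−p₀)/n) = √(0.12·0.88/514) = √0.000205447 = 0.014333.
z = (p̂ − p₀)/SE = (0.08949 − 0.12)/0.014333 = -2.13.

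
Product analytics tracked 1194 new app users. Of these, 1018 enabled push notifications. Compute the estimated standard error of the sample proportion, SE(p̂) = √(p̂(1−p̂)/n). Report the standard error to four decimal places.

Sample proportion p̂ = 1018/1194 = 0.85260.
p̂(1−p̂) = 0.125673.
Dividing by n and taking the root: √0.000105254 = 0.0103.

SE = 0.0103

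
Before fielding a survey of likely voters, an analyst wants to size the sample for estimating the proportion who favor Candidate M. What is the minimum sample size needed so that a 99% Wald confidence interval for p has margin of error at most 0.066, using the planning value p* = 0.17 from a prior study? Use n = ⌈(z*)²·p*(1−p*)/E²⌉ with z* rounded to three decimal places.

n = 215

The 99% critical value is z* = 2.576.
p*(1−p*) = 0.17·0.83 = 0.1411.
(z*)²·p*(1−p*)/E² = 6.635776·0.1411/0.004356 = 214.947.
Rounding up, n = 215.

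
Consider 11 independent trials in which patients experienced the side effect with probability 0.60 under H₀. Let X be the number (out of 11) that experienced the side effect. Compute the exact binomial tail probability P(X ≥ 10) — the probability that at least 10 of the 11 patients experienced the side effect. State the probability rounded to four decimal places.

P = 0.0302

X is binomial with n = 11 and p = 0.60.
P(X ≥ 10) = C(11,10)·0.60^10·0.40^1 + C(11,11)·0.60^11·0.40^0.
= 0.026605 + 0.003628 = 0.0302.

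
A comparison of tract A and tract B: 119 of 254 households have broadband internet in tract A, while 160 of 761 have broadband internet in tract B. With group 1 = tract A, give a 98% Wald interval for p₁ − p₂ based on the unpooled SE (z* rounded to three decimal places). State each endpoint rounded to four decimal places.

(0.1777, 0.3388)

p̂₁ = 0.46850, p̂₂ = 0.21025, so the observed difference is 0.25825.
SE = √(0.000980346 + 0.000218193) = √0.001198539 = 0.034620.
z* = 2.326 at the 98% level. Margin = 2.326·0.034620 = 0.08053.
Interval: 0.25825 ± 0.08053 → (0.1777, 0.3388).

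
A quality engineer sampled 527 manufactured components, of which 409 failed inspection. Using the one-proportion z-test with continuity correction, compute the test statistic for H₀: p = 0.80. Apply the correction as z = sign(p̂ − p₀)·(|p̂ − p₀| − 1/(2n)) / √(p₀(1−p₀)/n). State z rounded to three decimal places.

z = -1.318

With x = 409 successes in n = 527, p̂ = 0.77609. p̂ − p₀ = -0.023909.
Continuity correction 1/(2n) = 1/1054 = 0.000949.
Corrected numerator: |-0.023909| − 0.000949 = 0.022960.
Null standard error: √(0.80·0.20/527) = √0.000303605 = 0.017424.
z = (−)0.022960/0.017424 = -1.318.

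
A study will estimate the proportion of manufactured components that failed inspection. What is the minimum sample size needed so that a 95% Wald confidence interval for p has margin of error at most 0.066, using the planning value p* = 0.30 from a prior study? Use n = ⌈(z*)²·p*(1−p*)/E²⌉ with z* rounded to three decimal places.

For 95% confidence, z* = 1.960.
p*(1−p*) = 0.30·0.70 = 0.2100.
(z*)²·p*(1−p*)/E² = 3.841600·0.2100/0.004356 = 185.201.
⌈185.201⌉ = 186.

n = 186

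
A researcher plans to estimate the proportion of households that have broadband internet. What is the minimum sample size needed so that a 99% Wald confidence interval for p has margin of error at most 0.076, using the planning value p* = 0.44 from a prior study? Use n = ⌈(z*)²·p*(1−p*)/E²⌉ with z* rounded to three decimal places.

n = 284

The 99% critical value is z* = 2.576.
p*(1−p*) = 0.2464.
(z*)²·p*(1−p*)/E² = 6.635776·0.2464/0.005776 = 283.077.
Rounding up, n = 284.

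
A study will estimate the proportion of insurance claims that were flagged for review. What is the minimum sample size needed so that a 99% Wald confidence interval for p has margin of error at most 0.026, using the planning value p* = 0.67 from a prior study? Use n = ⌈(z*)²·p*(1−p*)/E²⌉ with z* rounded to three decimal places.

n = 2171

z* = 2.576 at the 99% level.
p*(1−p*) = 0.2211.
(z*)²·p*(1−p*)/E² = 6.635776·0.2211/0.000676 = 2170.370.
⌈2170.370⌉ = 2171.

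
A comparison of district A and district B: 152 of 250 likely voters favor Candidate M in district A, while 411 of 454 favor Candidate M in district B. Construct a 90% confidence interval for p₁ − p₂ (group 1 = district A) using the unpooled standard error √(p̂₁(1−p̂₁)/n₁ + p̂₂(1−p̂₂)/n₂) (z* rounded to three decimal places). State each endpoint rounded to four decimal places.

p̂₁ = 0.60800, p̂₂ = 0.90529, so the observed difference is -0.29729.
SE = √(0.000953344 + 0.000188861) = √0.001142205 = 0.033797.
For 90% confidence, z* = 1.645. Margin of error = 0.05560.
CI: -0.29729 ± 0.05560 = (-0.3529, -0.2417).

(-0.3529, -0.2417)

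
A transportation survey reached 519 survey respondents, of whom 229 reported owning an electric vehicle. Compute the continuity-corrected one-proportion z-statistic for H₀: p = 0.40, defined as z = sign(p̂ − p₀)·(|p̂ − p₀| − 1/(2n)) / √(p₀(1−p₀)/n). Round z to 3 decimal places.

z = 1.873

p̂ = 229/519 = 0.44123. p̂ − p₀ = 0.041233.
1/(2n) = 0.000963.
Corrected numerator: |0.041233| − 0.000963 = 0.040270.
Under H₀, SE = √(p₀(1−p₀)/n) = √(0.40·0.60/519) = √0.000462428 = 0.021504.
z = (+)0.040270/0.021504 = 1.873.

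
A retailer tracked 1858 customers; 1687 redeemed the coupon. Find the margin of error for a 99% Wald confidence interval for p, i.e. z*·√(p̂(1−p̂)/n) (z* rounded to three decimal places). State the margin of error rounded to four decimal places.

Sample proportion p̂ = 1687/1858 = 0.90797.
SE = √(p̂(1−p̂)/n) = √(0.083564/1858) = 0.006706.
The 99% critical value is z* = 2.576.
So ME = 0.0173.

ME = 0.0173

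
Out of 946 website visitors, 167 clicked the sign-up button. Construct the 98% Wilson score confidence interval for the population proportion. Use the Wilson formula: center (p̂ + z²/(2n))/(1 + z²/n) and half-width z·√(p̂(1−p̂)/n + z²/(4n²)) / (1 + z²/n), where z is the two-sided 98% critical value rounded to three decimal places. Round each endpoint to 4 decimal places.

Here p̂ = 167/946 = 0.17653 and z = 2.326 (z² = 5.410276).
1 + z²/n = 1.005719.
Adjusted center: (0.17653 + z²/(2n))/1.005719 = 0.17837.
Radicand: p̂(1−p̂)/n + z²/(4n²) = 0.000153667 + 0.000001511 = 0.000155178.
Half-width = 2.326·√0.000155178/1.005719 = 0.02881.
CI: 0.17837 ± 0.02881 = (0.1496, 0.2072).

(0.1496, 0.2072)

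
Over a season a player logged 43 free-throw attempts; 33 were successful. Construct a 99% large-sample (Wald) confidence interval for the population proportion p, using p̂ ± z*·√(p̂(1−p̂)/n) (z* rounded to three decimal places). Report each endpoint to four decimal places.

With x = 33 successes in n = 43, p̂ = 0.76744.
SE = √(p̂(1−p̂)/n) = √(0.178475/43) = 0.064425.
The 99% critical value is z* = 2.576.
Margin of error: 2.576 × 0.064425 = 0.16596.
Interval: 0.76744 ± 0.16596 → (0.6015, 0.9334).

(0.6015, 0.9334)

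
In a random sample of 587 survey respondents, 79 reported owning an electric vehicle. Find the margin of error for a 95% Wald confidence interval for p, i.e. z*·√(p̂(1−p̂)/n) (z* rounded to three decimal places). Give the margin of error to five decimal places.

ME = 0.02761

Sample proportion p̂ = 79/587 = 0.13458.
SE(p̂) = √(0.13458·0.86542/587) = 0.014086.
z* = 1.960 at the 95% level.
So ME = 0.02761.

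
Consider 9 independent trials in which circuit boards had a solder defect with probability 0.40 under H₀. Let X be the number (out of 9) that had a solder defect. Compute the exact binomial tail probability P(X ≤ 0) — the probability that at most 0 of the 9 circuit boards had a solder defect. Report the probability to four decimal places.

X ~ Binomial(n=9, p=0.40).
P(X ≤ 0) = C(9,0)·0.40^0·0.60^9.
= 0.010078 = 0.0101.

P = 0.0101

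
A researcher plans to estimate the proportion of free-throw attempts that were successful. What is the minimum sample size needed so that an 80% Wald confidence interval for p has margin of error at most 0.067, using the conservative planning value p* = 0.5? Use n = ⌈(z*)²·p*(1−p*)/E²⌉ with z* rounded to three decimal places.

n = 92

For 80% confidence, z* = 1.282.
p*(1−p*) = 0.50·0.50 = 0.2500.
Required n before rounding: 1.643524 × 0.2500 / 0.067² = 91.531.
Rounding up, n = 92.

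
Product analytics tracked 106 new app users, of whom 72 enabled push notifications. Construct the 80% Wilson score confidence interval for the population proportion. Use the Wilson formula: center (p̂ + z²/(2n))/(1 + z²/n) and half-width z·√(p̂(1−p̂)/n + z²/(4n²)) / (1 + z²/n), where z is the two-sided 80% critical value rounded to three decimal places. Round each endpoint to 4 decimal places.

(0.6188, 0.7342)

Here p̂ = 72/106 = 0.67925 and z = 1.282 (z² = 1.643524).
1 + z²/n = 1.015505.
Adjusted center: (0.67925 + z²/(2n))/1.015505 = 0.67651.
Radicand: p̂(1−p̂)/n + z²/(4n²) = 0.002055388 + 0.000036568 = 0.002091956.
Half-width = z·√(radicand)/denom = 1.282·0.045738/1.015505 = 0.05774.
CI: 0.67651 ± 0.05774 = (0.6188, 0.7342).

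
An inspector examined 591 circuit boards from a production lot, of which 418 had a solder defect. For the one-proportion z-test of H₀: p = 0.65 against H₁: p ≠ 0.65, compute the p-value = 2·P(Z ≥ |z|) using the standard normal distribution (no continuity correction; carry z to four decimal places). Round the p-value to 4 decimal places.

p-value = 0.0035

Sample proportion p̂ = 418/591 = 0.70728.
SE₀ = √(0.65·0.35/591) = 0.019620.
Test statistic (full precision, shown to 4 dp): z = (418/591 − 0.65)/SE₀ ≈ 2.9193.
p-value = 2·P(Z ≥ |z|) with z = 2.9193 → 0.0035.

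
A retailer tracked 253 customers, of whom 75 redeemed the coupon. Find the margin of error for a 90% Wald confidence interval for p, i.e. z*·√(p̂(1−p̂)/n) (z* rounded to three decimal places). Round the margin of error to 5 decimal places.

With x = 75 successes in n = 253, p̂ = 0.29644.
Standard error of p̂: √(0.208564/253) = √0.000824365 = 0.028712.
For 90% confidence, z* = 1.645.
So ME = 0.04723.

ME = 0.04723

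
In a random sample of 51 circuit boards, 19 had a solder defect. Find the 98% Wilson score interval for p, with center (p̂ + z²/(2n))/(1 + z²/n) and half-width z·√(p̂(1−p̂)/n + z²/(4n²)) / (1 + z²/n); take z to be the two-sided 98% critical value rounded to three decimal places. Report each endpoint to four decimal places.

(0.2345, 0.5350)

p̂ = 19/51 = 0.37255; z = 2.326, so z² = 5.410276.
Denominator 1 + z²/n = 1 + 5.410276/51 = 1.106084.
Center = (0.37255 + 0.053042)/1.106084 = 0.38477.
Radicand: p̂(1−p̂)/n + z²/(4n²) = 0.004583456 + 0.000520019 = 0.005103475.
Half-width = 2.326·√0.005103475/1.106084 = 0.15023.
Interval: 0.38477 ± 0.15023 → (0.2345, 0.5350).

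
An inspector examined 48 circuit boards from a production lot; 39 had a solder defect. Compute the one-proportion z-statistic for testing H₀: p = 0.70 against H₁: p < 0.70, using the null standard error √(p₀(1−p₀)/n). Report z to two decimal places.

z = 1.70

The sample proportion is 39/48 = 0.81250.
Under H₀, SE = √(p₀(1−p₀)/n) = √(0.70·0.30/48) = √0.004375000 = 0.066144.
z = (0.81250 − 0.70)/0.066144 = 0.11250/0.066144 = 1.70.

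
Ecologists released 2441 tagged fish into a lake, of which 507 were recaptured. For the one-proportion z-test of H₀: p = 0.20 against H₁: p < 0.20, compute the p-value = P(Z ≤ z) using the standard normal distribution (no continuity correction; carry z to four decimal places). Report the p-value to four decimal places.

p-value = 0.8293

The sample proportion is 507/2441 = 0.20770.
Null standard error: √(0.20·0.80/2441) = √0.000065547 = 0.008096.
z = (p̂ − p₀)/SE = (507/2441 − 0.20)/0.008096 ≈ 0.9513.
p-value = P(Z ≤ z) with z = 0.9513 → 0.8293.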